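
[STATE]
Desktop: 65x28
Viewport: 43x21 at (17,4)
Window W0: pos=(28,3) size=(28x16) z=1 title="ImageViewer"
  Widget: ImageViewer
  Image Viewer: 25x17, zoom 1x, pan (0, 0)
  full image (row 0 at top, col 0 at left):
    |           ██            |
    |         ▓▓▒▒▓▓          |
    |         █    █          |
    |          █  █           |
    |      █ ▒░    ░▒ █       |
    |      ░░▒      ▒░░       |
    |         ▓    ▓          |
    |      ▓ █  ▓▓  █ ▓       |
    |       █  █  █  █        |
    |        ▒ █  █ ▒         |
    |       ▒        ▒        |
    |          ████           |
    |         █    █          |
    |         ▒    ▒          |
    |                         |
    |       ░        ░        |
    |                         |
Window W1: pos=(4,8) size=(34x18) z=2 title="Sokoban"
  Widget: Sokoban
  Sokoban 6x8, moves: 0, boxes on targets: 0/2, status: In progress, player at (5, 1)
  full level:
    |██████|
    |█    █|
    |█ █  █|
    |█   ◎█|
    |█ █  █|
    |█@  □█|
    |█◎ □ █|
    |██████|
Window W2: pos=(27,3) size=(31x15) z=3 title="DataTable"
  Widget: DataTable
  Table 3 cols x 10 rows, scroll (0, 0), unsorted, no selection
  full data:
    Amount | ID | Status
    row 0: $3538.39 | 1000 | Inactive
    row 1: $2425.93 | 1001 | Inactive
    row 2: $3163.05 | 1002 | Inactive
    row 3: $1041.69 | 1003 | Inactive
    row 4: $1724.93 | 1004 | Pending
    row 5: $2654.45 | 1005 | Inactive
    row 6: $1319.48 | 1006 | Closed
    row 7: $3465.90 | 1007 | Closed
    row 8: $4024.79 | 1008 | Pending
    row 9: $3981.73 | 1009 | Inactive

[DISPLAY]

          ┃ DataTable                   ┃  
          ┠─────────────────────────────┨  
          ┃Amount  │ID  │Status         ┃  
          ┃────────┼────┼────────       ┃  
━━━━━━━━━━┃$3538.39│1000│Inactive       ┃  
          ┃$2425.93│1001│Inactive       ┃  
──────────┃$3163.05│1002│Inactive       ┃  
          ┃$1041.69│1003│Inactive       ┃  
          ┃$1724.93│1004│Pending        ┃  
          ┃$2654.45│1005│Inactive       ┃  
          ┃$1319.48│1006│Closed         ┃  
          ┃$3465.90│1007│Closed         ┃  
          ┃$4024.79│1008│Pending        ┃  
          ┗━━━━━━━━━━━━━━━━━━━━━━━━━━━━━┛  
                    ┃━━━━━━━━━━━━━━━━━┛    
2                   ┃                      
                    ┃                      
                    ┃                      
                    ┃                      
                    ┃                      
                    ┃                      


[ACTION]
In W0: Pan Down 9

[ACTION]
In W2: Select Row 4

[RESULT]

          ┃ DataTable                   ┃  
          ┠─────────────────────────────┨  
          ┃Amount  │ID  │Status         ┃  
          ┃────────┼────┼────────       ┃  
━━━━━━━━━━┃$3538.39│1000│Inactive       ┃  
          ┃$2425.93│1001│Inactive       ┃  
──────────┃$3163.05│1002│Inactive       ┃  
          ┃$1041.69│1003│Inactive       ┃  
          ┃>1724.93│1004│Pending        ┃  
          ┃$2654.45│1005│Inactive       ┃  
          ┃$1319.48│1006│Closed         ┃  
          ┃$3465.90│1007│Closed         ┃  
          ┃$4024.79│1008│Pending        ┃  
          ┗━━━━━━━━━━━━━━━━━━━━━━━━━━━━━┛  
                    ┃━━━━━━━━━━━━━━━━━┛    
2                   ┃                      
                    ┃                      
                    ┃                      
                    ┃                      
                    ┃                      
                    ┃                      


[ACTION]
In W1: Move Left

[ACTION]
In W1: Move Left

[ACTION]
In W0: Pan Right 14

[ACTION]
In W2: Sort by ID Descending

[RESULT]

          ┃ DataTable                   ┃  
          ┠─────────────────────────────┨  
          ┃Amount  │ID ▼│Status         ┃  
          ┃────────┼────┼────────       ┃  
━━━━━━━━━━┃$3981.73│1009│Inactive       ┃  
          ┃$4024.79│1008│Pending        ┃  
──────────┃$3465.90│1007│Closed         ┃  
          ┃$1319.48│1006│Closed         ┃  
          ┃>2654.45│1005│Inactive       ┃  
          ┃$1724.93│1004│Pending        ┃  
          ┃$1041.69│1003│Inactive       ┃  
          ┃$3163.05│1002│Inactive       ┃  
          ┃$2425.93│1001│Inactive       ┃  
          ┗━━━━━━━━━━━━━━━━━━━━━━━━━━━━━┛  
                    ┃━━━━━━━━━━━━━━━━━┛    
2                   ┃                      
                    ┃                      
                    ┃                      
                    ┃                      
                    ┃                      
                    ┃                      


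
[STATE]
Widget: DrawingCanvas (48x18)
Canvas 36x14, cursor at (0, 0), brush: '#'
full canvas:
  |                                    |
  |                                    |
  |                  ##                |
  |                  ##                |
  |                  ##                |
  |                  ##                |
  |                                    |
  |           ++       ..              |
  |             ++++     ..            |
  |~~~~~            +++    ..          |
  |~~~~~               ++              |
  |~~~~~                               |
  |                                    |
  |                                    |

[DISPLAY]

+                                               
                                                
                  ##                            
                  ##                            
                  ##                            
                  ##                            
                                                
           ++       ..                          
             ++++     ..                        
~~~~~            +++    ..                      
~~~~~               ++                          
~~~~~                                           
                                                
                                                
                                                
                                                
                                                
                                                


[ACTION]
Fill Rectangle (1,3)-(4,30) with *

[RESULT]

+                                               
   ****************************                 
   ****************************                 
   ****************************                 
   ****************************                 
                  ##                            
                                                
           ++       ..                          
             ++++     ..                        
~~~~~            +++    ..                      
~~~~~               ++                          
~~~~~                                           
                                                
                                                
                                                
                                                
                                                
                                                


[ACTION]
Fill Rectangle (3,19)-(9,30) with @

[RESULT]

+                                               
   ****************************                 
   ****************************                 
   ****************@@@@@@@@@@@@                 
   ****************@@@@@@@@@@@@                 
                  #@@@@@@@@@@@@                 
                   @@@@@@@@@@@@                 
           ++      @@@@@@@@@@@@                 
             ++++  @@@@@@@@@@@@                 
~~~~~            ++@@@@@@@@@@@@                 
~~~~~               ++                          
~~~~~                                           
                                                
                                                
                                                
                                                
                                                
                                                


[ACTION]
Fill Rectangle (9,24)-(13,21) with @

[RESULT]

+                                               
   ****************************                 
   ****************************                 
   ****************@@@@@@@@@@@@                 
   ****************@@@@@@@@@@@@                 
                  #@@@@@@@@@@@@                 
                   @@@@@@@@@@@@                 
           ++      @@@@@@@@@@@@                 
             ++++  @@@@@@@@@@@@                 
~~~~~            ++@@@@@@@@@@@@                 
~~~~~               +@@@@                       
~~~~~                @@@@                       
                     @@@@                       
                     @@@@                       
                                                
                                                
                                                
                                                


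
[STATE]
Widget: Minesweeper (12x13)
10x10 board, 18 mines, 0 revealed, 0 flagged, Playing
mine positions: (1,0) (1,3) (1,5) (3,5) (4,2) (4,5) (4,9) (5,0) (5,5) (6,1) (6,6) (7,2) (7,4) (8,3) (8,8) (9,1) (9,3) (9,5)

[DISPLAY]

■■■■■■■■■■  
■■■■■■■■■■  
■■■■■■■■■■  
■■■■■■■■■■  
■■■■■■■■■■  
■■■■■■■■■■  
■■■■■■■■■■  
■■■■■■■■■■  
■■■■■■■■■■  
■■■■■■■■■■  
            
            
            


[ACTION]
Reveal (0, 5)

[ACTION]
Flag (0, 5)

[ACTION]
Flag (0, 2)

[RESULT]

■■⚑■■1■■■■  
■■■■■■■■■■  
■■■■■■■■■■  
■■■■■■■■■■  
■■■■■■■■■■  
■■■■■■■■■■  
■■■■■■■■■■  
■■■■■■■■■■  
■■■■■■■■■■  
■■■■■■■■■■  
            
            
            


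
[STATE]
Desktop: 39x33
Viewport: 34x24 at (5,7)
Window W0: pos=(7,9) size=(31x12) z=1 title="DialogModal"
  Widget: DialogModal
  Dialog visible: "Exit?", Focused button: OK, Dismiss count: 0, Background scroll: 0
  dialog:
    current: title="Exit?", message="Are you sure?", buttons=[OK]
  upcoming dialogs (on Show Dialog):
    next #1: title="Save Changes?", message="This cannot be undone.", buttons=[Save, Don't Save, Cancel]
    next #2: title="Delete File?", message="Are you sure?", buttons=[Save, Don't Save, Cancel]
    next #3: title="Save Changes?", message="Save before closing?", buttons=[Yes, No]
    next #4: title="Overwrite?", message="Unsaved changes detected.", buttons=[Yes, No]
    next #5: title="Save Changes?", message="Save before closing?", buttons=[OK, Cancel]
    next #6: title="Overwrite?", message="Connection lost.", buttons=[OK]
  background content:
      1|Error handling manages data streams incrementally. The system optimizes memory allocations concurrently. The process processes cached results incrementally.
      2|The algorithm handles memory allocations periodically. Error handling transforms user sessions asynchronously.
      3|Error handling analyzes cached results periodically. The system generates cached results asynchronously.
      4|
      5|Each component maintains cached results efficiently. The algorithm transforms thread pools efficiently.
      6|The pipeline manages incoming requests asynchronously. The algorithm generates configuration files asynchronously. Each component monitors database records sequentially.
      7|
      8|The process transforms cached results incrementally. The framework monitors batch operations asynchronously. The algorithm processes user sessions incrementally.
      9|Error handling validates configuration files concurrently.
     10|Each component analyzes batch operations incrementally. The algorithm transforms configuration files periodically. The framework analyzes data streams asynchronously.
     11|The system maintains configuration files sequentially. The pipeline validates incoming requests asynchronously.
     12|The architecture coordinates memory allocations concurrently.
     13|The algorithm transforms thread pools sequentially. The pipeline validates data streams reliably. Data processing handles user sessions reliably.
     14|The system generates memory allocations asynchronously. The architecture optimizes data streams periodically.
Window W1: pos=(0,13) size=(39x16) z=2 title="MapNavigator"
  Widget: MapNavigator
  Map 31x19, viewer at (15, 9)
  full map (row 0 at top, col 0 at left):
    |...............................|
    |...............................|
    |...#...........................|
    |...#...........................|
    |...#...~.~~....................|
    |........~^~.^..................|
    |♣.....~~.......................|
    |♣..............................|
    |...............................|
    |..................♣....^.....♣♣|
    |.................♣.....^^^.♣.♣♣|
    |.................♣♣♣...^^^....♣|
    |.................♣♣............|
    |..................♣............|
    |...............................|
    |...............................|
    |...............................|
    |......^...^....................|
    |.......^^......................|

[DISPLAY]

                                  
                                  
  ┏━━━━━━━━━━━━━━━━━━━━━━━━━━━━━┓ 
  ┃ DialogModal                 ┃ 
  ┠─────────────────────────────┨ 
  ┃Error handling manages data s┃ 
━━━━━━━━━━━━━━━━━━━━━━━━━━━━━━━━━┓
Navigator                        ┃
─────────────────────────────────┨
..#...........................   ┃
..#...~.~~....................   ┃
.......~^~.^..................   ┃
.....~~.......................   ┃
..............................   ┃
..............................   ┃
..............@..♣....^.....♣♣   ┃
................♣.....^^^.♣.♣♣   ┃
................♣♣♣...^^^....♣   ┃
................♣♣............   ┃
.................♣............   ┃
..............................   ┃
━━━━━━━━━━━━━━━━━━━━━━━━━━━━━━━━━┛
                                  
                                  


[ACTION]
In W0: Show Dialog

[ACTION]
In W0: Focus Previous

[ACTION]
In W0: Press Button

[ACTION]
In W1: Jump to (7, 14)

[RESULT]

                                  
                                  
  ┏━━━━━━━━━━━━━━━━━━━━━━━━━━━━━┓ 
  ┃ DialogModal                 ┃ 
  ┠─────────────────────────────┨ 
  ┃Error handling manages data s┃ 
━━━━━━━━━━━━━━━━━━━━━━━━━━━━━━━━━┓
Navigator                        ┃
─────────────────────────────────┨
       ..........................┃
       ..................♣....^..┃
       .................♣.....^^^┃
       .................♣♣♣...^^^┃
       .................♣♣.......┃
       ..................♣.......┃
       .......@..................┃
       ..........................┃
       ..........................┃
       ......^...^...............┃
       .......^^.................┃
                                 ┃
━━━━━━━━━━━━━━━━━━━━━━━━━━━━━━━━━┛
                                  
                                  


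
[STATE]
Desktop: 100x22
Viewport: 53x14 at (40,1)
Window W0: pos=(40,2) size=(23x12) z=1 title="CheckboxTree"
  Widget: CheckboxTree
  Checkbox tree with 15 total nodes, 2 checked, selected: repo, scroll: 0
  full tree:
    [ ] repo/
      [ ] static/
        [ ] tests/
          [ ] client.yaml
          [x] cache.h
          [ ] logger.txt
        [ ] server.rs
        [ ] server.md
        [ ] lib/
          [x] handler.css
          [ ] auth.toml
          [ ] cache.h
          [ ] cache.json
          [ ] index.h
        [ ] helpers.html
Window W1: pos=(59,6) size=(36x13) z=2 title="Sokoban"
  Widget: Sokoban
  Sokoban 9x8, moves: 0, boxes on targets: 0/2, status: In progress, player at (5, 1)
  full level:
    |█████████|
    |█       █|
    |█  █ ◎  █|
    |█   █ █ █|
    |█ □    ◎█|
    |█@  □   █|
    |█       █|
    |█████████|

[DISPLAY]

                                                     
┏━━━━━━━━━━━━━━━━━━━━━┓                              
┃ CheckboxTree        ┃                              
┠─────────────────────┨                              
┃>[-] repo/           ┃                              
┃   [-] static/    ┏━━━━━━━━━━━━━━━━━━━━━━━━━━━━━━━━━
┃     [-] tests/   ┃ Sokoban                         
┃       [ ] client.┠─────────────────────────────────
┃       [x] cache.h┃█████████                        
┃       [ ] logger.┃█       █                        
┃     [ ] server.rs┃█  █ ◎  █                        
┃     [ ] server.md┃█   █ █ █                        
┗━━━━━━━━━━━━━━━━━━┃█ □    ◎█                        
                   ┃█@  □   █                        


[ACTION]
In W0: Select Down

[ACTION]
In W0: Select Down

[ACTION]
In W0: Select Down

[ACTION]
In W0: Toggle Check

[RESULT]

                                                     
┏━━━━━━━━━━━━━━━━━━━━━┓                              
┃ CheckboxTree        ┃                              
┠─────────────────────┨                              
┃ [-] repo/           ┃                              
┃   [-] static/    ┏━━━━━━━━━━━━━━━━━━━━━━━━━━━━━━━━━
┃     [-] tests/   ┃ Sokoban                         
┃>      [x] client.┠─────────────────────────────────
┃       [x] cache.h┃█████████                        
┃       [ ] logger.┃█       █                        
┃     [ ] server.rs┃█  █ ◎  █                        
┃     [ ] server.md┃█   █ █ █                        
┗━━━━━━━━━━━━━━━━━━┃█ □    ◎█                        
                   ┃█@  □   █                        


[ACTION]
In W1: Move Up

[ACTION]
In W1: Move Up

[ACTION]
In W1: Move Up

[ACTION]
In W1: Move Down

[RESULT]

                                                     
┏━━━━━━━━━━━━━━━━━━━━━┓                              
┃ CheckboxTree        ┃                              
┠─────────────────────┨                              
┃ [-] repo/           ┃                              
┃   [-] static/    ┏━━━━━━━━━━━━━━━━━━━━━━━━━━━━━━━━━
┃     [-] tests/   ┃ Sokoban                         
┃>      [x] client.┠─────────────────────────────────
┃       [x] cache.h┃█████████                        
┃       [ ] logger.┃█       █                        
┃     [ ] server.rs┃█  █ ◎  █                        
┃     [ ] server.md┃█@  █ █ █                        
┗━━━━━━━━━━━━━━━━━━┃█ □    ◎█                        
                   ┃█   □   █                        


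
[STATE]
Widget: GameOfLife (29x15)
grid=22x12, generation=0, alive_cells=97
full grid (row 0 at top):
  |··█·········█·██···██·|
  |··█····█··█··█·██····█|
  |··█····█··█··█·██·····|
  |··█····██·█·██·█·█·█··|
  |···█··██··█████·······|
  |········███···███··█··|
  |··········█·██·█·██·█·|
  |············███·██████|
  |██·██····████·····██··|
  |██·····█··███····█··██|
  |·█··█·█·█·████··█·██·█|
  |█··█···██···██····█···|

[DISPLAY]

Gen: 0                       
··█·········█·██···██·       
··█····█··█··█·██····█       
··█····█··█··█·██·····       
··█····██·█·██·█·█·█··       
···█··██··█████·······       
········███···███··█··       
··········█·██·█·██·█·       
············███·██████       
██·██····████·····██··       
██·····█··███····█··██       
·█··█·█·█·████··█·██·█       
█··█···██···██····█···       
                             
                             


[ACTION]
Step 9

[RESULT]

Gen: 9                       
··███·······██········       
·█···█·····█···██·····       
··█···█·····███·······       
··█····█··············       
···█····█······███····       
····██·█······█··█····       
·····██······██··█····       
········███···█·█·····       
··█··███·█··█··█····█·       
███··██··██·████·····█       
██···██·██··███·······       
········█·············       
                             
                             


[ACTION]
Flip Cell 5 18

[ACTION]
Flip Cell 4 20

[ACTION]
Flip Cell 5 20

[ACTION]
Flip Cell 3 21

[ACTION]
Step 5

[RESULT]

Gen: 14                      
······················       
·█·██·█···············       
██·█····█··········██·       
·█·······█···········█       
···███···█·········██·       
··········█···········       
·········██···········       
···█·····██·····█·····       
·██··███······██······       
··██··██······██·█····       
·····█·█······███·····       
······················       
                             
                             


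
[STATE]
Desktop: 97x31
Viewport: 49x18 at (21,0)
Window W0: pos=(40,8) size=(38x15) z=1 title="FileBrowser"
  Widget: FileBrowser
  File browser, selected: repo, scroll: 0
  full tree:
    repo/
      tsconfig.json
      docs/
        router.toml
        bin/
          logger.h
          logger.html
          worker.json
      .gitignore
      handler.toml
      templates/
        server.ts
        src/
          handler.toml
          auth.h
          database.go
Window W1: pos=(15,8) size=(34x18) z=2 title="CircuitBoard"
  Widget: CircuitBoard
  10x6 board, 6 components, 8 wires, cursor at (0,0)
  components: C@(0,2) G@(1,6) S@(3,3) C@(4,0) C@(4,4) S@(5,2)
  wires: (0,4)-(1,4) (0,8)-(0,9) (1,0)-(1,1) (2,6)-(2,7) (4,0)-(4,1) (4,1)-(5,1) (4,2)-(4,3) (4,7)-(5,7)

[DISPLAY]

                                                 
                                                 
                                                 
                                                 
                                                 
                                                 
                                                 
                                                 
━━━━━━━━━━━━━━━━━━━━━━━━━━━┓━━━━━━━━━━━━━━━━━━━━━
uitBoard                   ┃wser                 
───────────────────────────┨─────────────────────
1 2 3 4 5 6 7 8 9          ┃po/                  
]      C       ·           ┃nfig.json            
               │           ┃docs/                
 ─ ·           ·       G   ┃ignore               
                           ┃ler.toml             
                       · ─ ┃templates/           
                           ┃                     


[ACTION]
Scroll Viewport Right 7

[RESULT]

                                                 
                                                 
                                                 
                                                 
                                                 
                                                 
                                                 
                                                 
━━━━━━━━━━━━━━━━━━━━┓━━━━━━━━━━━━━━━━━━━━━━━━━━━━
d                   ┃wser                        
────────────────────┨────────────────────────────
 5 6 7 8 9          ┃po/                         
C       ·           ┃nfig.json                   
        │           ┃docs/                       
        ·       G   ┃ignore                      
                    ┃ler.toml                    
                · ─ ┃templates/                  
                    ┃                            


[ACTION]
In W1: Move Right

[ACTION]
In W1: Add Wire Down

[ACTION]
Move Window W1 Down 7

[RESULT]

                                                 
                                                 
                                                 
                                                 
                                                 
                                                 
                                                 
                                                 
            ┏━━━━━━━━━━━━━━━━━━━━━━━━━━━━━━━━━━━━
            ┃ FileBrowser                        
            ┠────────────────────────────────────
            ┃> [-] repo/                         
            ┃    tsconfig.json                   
━━━━━━━━━━━━━━━━━━━━┓docs/                       
d                   ┃ignore                      
────────────────────┨ler.toml                    
 5 6 7 8 9          ┃templates/                  
C       ·           ┃                            


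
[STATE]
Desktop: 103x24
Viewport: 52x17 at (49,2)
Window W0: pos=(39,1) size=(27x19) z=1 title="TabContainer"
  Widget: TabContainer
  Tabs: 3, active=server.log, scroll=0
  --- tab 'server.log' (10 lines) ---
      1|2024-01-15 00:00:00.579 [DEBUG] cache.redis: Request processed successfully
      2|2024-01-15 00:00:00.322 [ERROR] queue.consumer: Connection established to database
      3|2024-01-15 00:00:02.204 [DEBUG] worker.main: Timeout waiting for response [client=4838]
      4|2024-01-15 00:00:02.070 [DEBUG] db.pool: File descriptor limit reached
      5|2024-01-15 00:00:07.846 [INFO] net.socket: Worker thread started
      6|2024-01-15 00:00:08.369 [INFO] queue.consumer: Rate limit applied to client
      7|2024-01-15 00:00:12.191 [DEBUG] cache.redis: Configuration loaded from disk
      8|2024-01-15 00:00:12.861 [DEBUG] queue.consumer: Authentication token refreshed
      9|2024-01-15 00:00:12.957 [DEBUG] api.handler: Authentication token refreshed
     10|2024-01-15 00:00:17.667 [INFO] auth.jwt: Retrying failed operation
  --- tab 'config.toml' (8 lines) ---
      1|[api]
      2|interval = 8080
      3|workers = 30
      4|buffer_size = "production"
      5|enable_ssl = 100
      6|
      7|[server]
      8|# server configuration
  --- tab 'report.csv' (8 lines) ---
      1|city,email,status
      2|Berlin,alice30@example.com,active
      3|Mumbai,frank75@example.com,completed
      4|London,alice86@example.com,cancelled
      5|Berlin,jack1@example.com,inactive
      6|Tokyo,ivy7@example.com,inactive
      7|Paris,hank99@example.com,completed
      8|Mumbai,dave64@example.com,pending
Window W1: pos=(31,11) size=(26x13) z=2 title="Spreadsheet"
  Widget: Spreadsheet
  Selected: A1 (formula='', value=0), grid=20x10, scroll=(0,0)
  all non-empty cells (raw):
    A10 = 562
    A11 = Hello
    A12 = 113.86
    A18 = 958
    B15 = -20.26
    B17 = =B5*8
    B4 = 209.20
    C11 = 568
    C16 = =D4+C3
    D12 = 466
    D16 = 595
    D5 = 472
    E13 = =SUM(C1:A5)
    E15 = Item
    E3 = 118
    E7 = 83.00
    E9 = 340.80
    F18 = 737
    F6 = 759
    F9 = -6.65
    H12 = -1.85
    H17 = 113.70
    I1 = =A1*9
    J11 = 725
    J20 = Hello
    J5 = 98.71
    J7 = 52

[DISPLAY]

iner            ┃                                   
────────────────┨                                   
og]│ config.toml┃                                   
────────────────┃                                   
5 00:00:00.579 [┃                                   
5 00:00:00.322 [┃                                   
5 00:00:02.204 [┃                                   
5 00:00:02.070 [┃                                   
5 00:00:07.846 [┃                                   
━━━━━━━┓08.369 [┃                                   
       ┃12.191 [┃                                   
───────┨12.861 [┃                                   
       ┃12.957 [┃                                   
      C┃17.667 [┃                                   
-------┃        ┃                                   
  0    ┃        ┃                                   
  0    ┃        ┃                                   


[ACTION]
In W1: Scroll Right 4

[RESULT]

iner            ┃                                   
────────────────┨                                   
og]│ config.toml┃                                   
────────────────┃                                   
5 00:00:00.579 [┃                                   
5 00:00:00.322 [┃                                   
5 00:00:02.204 [┃                                   
5 00:00:02.070 [┃                                   
5 00:00:07.846 [┃                                   
━━━━━━━┓08.369 [┃                                   
       ┃12.191 [┃                                   
───────┨12.861 [┃                                   
       ┃12.957 [┃                                   
      G┃17.667 [┃                                   
-------┃        ┃                                   
  0    ┃        ┃                                   
  0    ┃        ┃                                   


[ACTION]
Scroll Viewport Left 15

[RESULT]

     ┃ TabContainer            ┃                    
     ┠─────────────────────────┨                    
     ┃[server.log]│ config.toml┃                    
     ┃─────────────────────────┃                    
     ┃2024-01-15 00:00:00.579 [┃                    
     ┃2024-01-15 00:00:00.322 [┃                    
     ┃2024-01-15 00:00:02.204 [┃                    
     ┃2024-01-15 00:00:02.070 [┃                    
     ┃2024-01-15 00:00:07.846 [┃                    
━━━━━━━━━━━━━━━━━━━━━━┓08.369 [┃                    
preadsheet            ┃12.191 [┃                    
──────────────────────┨12.861 [┃                    
:                     ┃12.957 [┃                    
     E       F       G┃17.667 [┃                    
----------------------┃        ┃                    
1        0       0    ┃        ┃                    
2        0       0    ┃        ┃                    


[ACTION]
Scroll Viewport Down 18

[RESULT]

     ┃2024-01-15 00:00:00.322 [┃                    
     ┃2024-01-15 00:00:02.204 [┃                    
     ┃2024-01-15 00:00:02.070 [┃                    
     ┃2024-01-15 00:00:07.846 [┃                    
━━━━━━━━━━━━━━━━━━━━━━┓08.369 [┃                    
preadsheet            ┃12.191 [┃                    
──────────────────────┨12.861 [┃                    
:                     ┃12.957 [┃                    
     E       F       G┃17.667 [┃                    
----------------------┃        ┃                    
1        0       0    ┃        ┃                    
2        0       0    ┃        ┃                    
3      118       0    ┃━━━━━━━━┛                    
4        0       0    ┃                             
5        0       0    ┃                             
6        0     759    ┃                             
━━━━━━━━━━━━━━━━━━━━━━┛                             


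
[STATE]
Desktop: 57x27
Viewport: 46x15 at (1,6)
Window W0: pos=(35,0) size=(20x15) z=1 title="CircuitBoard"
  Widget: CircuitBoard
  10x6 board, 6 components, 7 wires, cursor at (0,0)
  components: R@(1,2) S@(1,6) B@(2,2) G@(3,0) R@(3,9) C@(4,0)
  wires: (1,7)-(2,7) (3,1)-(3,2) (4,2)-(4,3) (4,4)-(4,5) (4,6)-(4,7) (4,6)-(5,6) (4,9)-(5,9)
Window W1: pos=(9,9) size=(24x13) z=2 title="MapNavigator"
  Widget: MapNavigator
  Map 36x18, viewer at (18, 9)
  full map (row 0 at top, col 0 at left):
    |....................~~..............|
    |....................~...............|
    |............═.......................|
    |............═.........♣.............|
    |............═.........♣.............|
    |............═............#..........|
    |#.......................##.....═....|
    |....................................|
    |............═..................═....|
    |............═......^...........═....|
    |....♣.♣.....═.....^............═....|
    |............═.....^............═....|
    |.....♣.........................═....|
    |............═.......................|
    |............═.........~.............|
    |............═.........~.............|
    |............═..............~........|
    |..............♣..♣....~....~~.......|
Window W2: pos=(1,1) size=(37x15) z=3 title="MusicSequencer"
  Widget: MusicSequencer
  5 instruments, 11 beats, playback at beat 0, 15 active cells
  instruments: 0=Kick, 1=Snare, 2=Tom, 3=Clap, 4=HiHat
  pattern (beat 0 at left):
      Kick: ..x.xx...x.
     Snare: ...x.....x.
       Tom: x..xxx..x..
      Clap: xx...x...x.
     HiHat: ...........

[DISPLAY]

┃ Snare···█·····█·                  ┃         
┃   Tom█··███··█··                  ┃         
┃  Clap██···█···█·                  ┃         
┃ HiHat···········                  ┃         
┃                                   ┃  G   · ─
┃                                   ┃         
┃                                   ┃  C      
┃                                   ┃         
┃                                   ┃━━━━━━━━━
┗━━━━━━━━━━━━━━━━━━━━━━━━━━━━━━━━━━━┛         
        ┃.....═.....@^.........┃              
        ┃.....═.....^..........┃              
        ┃.....═.....^..........┃              
        ┃......................┃              
        ┃.....═................┃              


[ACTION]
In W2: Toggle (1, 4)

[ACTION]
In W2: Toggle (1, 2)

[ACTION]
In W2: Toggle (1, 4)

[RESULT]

┃ Snare··██·····█·                  ┃         
┃   Tom█··███··█··                  ┃         
┃  Clap██···█···█·                  ┃         
┃ HiHat···········                  ┃         
┃                                   ┃  G   · ─
┃                                   ┃         
┃                                   ┃  C      
┃                                   ┃         
┃                                   ┃━━━━━━━━━
┗━━━━━━━━━━━━━━━━━━━━━━━━━━━━━━━━━━━┛         
        ┃.....═.....@^.........┃              
        ┃.....═.....^..........┃              
        ┃.....═.....^..........┃              
        ┃......................┃              
        ┃.....═................┃              


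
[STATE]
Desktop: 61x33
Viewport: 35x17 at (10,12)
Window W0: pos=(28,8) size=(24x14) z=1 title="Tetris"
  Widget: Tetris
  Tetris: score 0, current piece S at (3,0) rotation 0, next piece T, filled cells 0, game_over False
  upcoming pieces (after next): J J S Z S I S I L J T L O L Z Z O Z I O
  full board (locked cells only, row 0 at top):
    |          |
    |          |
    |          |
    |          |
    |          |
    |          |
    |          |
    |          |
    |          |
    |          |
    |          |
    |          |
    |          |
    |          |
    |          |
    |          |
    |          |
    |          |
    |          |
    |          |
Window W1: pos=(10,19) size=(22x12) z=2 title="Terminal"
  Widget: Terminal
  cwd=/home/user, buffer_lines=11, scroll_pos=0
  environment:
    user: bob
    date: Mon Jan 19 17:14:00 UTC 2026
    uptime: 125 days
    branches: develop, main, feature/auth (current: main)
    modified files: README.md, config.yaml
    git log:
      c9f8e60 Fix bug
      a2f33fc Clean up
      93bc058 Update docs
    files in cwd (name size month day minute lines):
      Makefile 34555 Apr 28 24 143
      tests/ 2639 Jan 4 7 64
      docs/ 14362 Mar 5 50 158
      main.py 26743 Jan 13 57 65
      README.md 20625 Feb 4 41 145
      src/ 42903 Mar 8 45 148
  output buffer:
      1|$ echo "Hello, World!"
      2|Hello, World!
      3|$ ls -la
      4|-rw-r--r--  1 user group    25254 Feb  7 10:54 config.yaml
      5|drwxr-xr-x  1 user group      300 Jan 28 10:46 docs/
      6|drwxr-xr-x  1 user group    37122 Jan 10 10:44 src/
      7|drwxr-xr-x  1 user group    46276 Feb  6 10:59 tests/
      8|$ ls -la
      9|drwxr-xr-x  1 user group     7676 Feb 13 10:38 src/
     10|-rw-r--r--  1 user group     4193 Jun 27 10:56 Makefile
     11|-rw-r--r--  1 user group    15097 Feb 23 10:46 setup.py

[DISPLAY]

                  ┃          │ ▒   
                  ┃          │▒▒▒  
                  ┃          │     
                  ┃          │     
                  ┃          │     
                  ┃          │Score
                  ┃          │0    
┏━━━━━━━━━━━━━━━━━━━━┓       │     
┃ Terminal           ┃       │     
┠────────────────────┨━━━━━━━━━━━━━
┃$ echo "Hello, World┃             
┃Hello, World!       ┃             
┃$ ls -la            ┃             
┃-rw-r--r--  1 user g┃             
┃drwxr-xr-x  1 user g┃             
┃drwxr-xr-x  1 user g┃             
┃drwxr-xr-x  1 user g┃             


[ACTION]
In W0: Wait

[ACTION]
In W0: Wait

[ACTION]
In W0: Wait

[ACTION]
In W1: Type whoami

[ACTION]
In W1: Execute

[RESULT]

                  ┃          │ ▒   
                  ┃          │▒▒▒  
                  ┃          │     
                  ┃          │     
                  ┃          │     
                  ┃          │Score
                  ┃          │0    
┏━━━━━━━━━━━━━━━━━━━━┓       │     
┃ Terminal           ┃       │     
┠────────────────────┨━━━━━━━━━━━━━
┃drwxr-xr-x  1 user g┃             
┃$ ls -la            ┃             
┃drwxr-xr-x  1 user g┃             
┃-rw-r--r--  1 user g┃             
┃-rw-r--r--  1 user g┃             
┃$ whoami            ┃             
┃bob                 ┃             
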